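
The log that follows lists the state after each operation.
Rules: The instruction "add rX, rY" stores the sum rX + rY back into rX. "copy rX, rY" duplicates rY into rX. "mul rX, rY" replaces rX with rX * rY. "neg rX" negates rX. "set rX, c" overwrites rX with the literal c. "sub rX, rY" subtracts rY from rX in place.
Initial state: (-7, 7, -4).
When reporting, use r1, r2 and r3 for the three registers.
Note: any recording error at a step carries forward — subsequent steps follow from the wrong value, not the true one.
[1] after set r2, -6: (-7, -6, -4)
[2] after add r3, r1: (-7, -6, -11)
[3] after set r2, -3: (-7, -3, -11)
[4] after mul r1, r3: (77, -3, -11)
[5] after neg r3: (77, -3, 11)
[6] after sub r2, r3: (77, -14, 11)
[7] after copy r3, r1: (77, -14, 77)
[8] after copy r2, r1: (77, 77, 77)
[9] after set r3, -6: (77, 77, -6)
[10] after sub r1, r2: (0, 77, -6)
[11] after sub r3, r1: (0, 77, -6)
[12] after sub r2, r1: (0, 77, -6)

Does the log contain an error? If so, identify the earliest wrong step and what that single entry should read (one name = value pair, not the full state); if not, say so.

no error

1. r2 = -6 (matches)
2. r3 = -4 + -7 = -11 (same as recorded)
3. r2 = -3 (consistent with the log)
4. r1 = -7 * -11 = 77 (verified)
5. r3 = -(-11) = 11 (verified)
6. r2 = -3 - 11 = -14 (no discrepancy)
7. r3 = 77 (checks out)
8. r2 = 77 (matches)
9. r3 = -6 (agrees with the log)
10. r1 = 77 - 77 = 0 (checks out)
11. r3 = -6 - 0 = -6 (no discrepancy)
12. r2 = 77 - 0 = 77 (same as recorded)
All entries verified; no error found.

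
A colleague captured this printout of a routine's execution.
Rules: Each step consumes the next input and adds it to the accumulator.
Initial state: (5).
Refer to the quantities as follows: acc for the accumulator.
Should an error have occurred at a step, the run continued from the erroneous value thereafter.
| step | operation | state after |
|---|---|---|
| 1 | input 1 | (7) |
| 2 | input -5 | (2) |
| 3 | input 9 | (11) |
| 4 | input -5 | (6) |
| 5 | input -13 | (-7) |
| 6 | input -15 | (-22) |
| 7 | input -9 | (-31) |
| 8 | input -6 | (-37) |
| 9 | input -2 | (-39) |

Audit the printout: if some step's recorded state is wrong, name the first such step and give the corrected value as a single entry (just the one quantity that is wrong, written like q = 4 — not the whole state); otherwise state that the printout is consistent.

step 1: acc = 5 + 1 = 6 -> the printout disagrees here
First deviation found at step 1; the corrected entry is acc = 6.

step 1, acc = 6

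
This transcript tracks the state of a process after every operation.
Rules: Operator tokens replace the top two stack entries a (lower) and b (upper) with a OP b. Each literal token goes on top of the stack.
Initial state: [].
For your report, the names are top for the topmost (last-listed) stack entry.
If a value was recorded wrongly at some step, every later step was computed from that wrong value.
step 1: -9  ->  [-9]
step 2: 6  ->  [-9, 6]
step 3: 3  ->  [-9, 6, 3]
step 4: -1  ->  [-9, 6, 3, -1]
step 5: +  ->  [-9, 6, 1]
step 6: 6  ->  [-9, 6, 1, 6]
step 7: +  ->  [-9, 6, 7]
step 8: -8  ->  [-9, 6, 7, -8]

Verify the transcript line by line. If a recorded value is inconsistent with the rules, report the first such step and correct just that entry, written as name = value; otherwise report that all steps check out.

step 5, top = 2

Step 1: push -9: top = -9 — matches.
Step 2: push 6: top = 6 — consistent with the transcript.
Step 3: push 3: top = 3 — verified.
Step 4: push -1: top = -1 — same as recorded.
Step 5: 3 + -1 = 2 — the recorded entry deviates here.
That makes step 5 the first incorrect line — top = 2 is what it should show.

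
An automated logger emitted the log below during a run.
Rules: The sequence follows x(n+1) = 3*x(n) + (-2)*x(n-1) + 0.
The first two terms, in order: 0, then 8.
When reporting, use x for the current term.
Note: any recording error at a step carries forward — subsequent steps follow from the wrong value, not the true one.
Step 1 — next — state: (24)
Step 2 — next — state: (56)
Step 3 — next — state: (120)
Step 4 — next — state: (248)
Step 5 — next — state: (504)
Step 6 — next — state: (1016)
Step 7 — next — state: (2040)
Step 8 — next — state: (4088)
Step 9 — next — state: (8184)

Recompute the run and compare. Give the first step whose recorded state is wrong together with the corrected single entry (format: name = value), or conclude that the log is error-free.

no error

Step 1: x = 3*(8) + (-2)*(0) + (0) = 24 — confirmed correct.
Step 2: x = 3*(24) + (-2)*(8) + (0) = 56 — no discrepancy.
Step 3: x = 3*(56) + (-2)*(24) + (0) = 120 — matches.
Step 4: x = 3*(120) + (-2)*(56) + (0) = 248 — exactly as logged.
Step 5: x = 3*(248) + (-2)*(120) + (0) = 504 — agrees with the log.
Step 6: x = 3*(504) + (-2)*(248) + (0) = 1016 — consistent with the log.
Step 7: x = 3*(1016) + (-2)*(504) + (0) = 2040 — same as recorded.
Step 8: x = 3*(2040) + (-2)*(1016) + (0) = 4088 — in agreement.
Step 9: x = 3*(4088) + (-2)*(2040) + (0) = 8184 — agrees with the log.
The whole run recomputes cleanly — no discrepancies.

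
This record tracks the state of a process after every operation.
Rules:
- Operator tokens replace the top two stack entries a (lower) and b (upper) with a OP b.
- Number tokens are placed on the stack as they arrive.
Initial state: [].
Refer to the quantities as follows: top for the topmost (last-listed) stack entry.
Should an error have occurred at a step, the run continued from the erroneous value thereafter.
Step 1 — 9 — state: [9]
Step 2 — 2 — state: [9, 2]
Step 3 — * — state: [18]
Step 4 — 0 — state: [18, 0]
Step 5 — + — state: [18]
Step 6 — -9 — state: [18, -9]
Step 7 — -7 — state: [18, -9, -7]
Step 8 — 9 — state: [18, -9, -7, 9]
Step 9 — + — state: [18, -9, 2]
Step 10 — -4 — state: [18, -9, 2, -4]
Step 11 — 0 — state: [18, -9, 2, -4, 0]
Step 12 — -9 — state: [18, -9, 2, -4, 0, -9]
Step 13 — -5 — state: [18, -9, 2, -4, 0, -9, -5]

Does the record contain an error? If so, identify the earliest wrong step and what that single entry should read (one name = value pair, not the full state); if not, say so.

no error

step 1: push 9: top = 9 -> matches
step 2: push 2: top = 2 -> in agreement
step 3: 9 * 2 = 18 -> verified
step 4: push 0: top = 0 -> matches
step 5: 18 + 0 = 18 -> consistent with the record
step 6: push -9: top = -9 -> consistent with the record
step 7: push -7: top = -7 -> matches
step 8: push 9: top = 9 -> confirmed correct
step 9: -7 + 9 = 2 -> matches
step 10: push -4: top = -4 -> in agreement
step 11: push 0: top = 0 -> in agreement
step 12: push -9: top = -9 -> verified
step 13: push -5: top = -5 -> agrees with the record
All entries verified; no error found.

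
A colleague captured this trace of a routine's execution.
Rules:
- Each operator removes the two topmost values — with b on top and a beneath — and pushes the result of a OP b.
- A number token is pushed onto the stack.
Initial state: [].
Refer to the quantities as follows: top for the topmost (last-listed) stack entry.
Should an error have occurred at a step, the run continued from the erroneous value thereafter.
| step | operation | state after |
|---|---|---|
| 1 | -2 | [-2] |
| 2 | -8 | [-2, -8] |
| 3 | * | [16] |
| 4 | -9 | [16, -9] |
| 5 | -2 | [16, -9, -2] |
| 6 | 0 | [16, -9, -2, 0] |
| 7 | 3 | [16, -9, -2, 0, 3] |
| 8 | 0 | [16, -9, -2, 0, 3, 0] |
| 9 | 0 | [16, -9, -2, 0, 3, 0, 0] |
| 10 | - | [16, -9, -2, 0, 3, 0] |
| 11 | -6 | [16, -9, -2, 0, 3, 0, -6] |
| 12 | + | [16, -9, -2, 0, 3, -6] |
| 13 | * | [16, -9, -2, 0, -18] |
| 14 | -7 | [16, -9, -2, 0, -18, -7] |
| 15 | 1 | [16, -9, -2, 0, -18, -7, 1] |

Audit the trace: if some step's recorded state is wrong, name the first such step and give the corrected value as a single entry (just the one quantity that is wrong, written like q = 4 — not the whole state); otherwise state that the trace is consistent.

step 1: push -2: top = -2 -> consistent with the trace
step 2: push -8: top = -8 -> agrees with the trace
step 3: -2 * -8 = 16 -> checks out
step 4: push -9: top = -9 -> in agreement
step 5: push -2: top = -2 -> confirmed correct
step 6: push 0: top = 0 -> in agreement
step 7: push 3: top = 3 -> matches
step 8: push 0: top = 0 -> consistent with the trace
step 9: push 0: top = 0 -> confirmed correct
step 10: 0 - 0 = 0 -> confirmed correct
step 11: push -6: top = -6 -> exactly as logged
step 12: 0 + -6 = -6 -> no discrepancy
step 13: 3 * -6 = -18 -> no discrepancy
step 14: push -7: top = -7 -> consistent with the trace
step 15: push 1: top = 1 -> consistent with the trace
The recomputation confirms every line.

no error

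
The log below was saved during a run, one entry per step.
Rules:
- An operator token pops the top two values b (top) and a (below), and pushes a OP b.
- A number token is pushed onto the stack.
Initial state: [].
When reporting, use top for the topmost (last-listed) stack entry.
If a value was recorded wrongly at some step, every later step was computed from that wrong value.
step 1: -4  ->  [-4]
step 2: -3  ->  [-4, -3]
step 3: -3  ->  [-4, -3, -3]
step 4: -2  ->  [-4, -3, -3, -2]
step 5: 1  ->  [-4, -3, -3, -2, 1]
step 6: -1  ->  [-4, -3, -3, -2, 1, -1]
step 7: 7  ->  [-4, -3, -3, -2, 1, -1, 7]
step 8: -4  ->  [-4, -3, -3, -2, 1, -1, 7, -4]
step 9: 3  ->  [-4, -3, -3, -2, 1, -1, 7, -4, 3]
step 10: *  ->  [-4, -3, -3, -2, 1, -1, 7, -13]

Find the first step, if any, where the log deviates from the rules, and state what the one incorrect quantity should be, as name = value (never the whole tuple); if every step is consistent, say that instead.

step 1: push -4: top = -4 -> matches
step 2: push -3: top = -3 -> same as recorded
step 3: push -3: top = -3 -> matches
step 4: push -2: top = -2 -> same as recorded
step 5: push 1: top = 1 -> agrees with the log
step 6: push -1: top = -1 -> verified
step 7: push 7: top = 7 -> consistent with the log
step 8: push -4: top = -4 -> agrees with the log
step 9: push 3: top = 3 -> matches
step 10: -4 * 3 = -12 -> the entry is off here
First incorrect step: 10; the correct value is top = -12.

step 10, top = -12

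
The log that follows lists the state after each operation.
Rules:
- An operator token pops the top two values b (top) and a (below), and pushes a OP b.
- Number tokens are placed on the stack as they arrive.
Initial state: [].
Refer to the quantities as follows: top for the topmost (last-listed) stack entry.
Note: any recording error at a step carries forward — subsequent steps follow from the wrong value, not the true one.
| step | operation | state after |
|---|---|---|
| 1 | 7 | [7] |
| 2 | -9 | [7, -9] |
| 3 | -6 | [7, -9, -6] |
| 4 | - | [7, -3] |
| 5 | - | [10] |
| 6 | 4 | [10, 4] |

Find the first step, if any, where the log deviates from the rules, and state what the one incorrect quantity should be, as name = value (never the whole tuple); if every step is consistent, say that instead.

no error

step 1: push 7: top = 7 -> matches
step 2: push -9: top = -9 -> agrees with the log
step 3: push -6: top = -6 -> verified
step 4: -9 - -6 = -3 -> consistent with the log
step 5: 7 - -3 = 10 -> no discrepancy
step 6: push 4: top = 4 -> no discrepancy
All steps check out; nothing to correct.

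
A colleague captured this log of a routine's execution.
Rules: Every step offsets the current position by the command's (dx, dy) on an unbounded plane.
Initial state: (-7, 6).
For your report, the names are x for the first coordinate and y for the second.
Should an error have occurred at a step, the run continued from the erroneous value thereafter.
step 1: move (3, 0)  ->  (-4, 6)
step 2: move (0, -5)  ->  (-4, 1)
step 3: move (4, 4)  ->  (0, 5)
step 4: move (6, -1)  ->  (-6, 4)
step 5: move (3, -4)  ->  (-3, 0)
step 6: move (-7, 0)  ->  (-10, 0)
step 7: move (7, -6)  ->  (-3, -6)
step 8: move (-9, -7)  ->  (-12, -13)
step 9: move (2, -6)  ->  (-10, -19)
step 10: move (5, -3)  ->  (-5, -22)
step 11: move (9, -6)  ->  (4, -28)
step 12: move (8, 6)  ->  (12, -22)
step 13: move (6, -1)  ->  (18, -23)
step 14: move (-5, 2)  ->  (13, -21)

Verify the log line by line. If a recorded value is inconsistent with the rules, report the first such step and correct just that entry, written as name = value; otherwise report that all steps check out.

step 4, x = 6

step 1: x = -7 + (3) = -4, y = 6 + (0) = 6 -> exactly as logged
step 2: x = -4 + (0) = -4, y = 6 + (-5) = 1 -> consistent with the log
step 3: x = -4 + (4) = 0, y = 1 + (4) = 5 -> no discrepancy
step 4: x = 0 + (6) = 6, y = 5 + (-1) = 4 -> the entry is off here
So the first discrepancy is step 4, where the right value is x = 6.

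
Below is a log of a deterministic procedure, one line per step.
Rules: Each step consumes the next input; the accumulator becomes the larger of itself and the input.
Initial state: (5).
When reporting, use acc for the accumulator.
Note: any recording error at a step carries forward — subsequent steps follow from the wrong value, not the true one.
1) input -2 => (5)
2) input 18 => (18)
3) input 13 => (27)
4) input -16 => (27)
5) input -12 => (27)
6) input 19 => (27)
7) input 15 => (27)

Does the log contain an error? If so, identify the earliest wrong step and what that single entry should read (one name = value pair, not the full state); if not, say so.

step 1: acc = max(5, -2) = 5 -> confirmed correct
step 2: acc = max(5, 18) = 18 -> in agreement
step 3: acc = max(18, 13) = 18 -> the log has a different value
That makes step 3 the first incorrect line — acc = 18 is what it should show.

step 3, acc = 18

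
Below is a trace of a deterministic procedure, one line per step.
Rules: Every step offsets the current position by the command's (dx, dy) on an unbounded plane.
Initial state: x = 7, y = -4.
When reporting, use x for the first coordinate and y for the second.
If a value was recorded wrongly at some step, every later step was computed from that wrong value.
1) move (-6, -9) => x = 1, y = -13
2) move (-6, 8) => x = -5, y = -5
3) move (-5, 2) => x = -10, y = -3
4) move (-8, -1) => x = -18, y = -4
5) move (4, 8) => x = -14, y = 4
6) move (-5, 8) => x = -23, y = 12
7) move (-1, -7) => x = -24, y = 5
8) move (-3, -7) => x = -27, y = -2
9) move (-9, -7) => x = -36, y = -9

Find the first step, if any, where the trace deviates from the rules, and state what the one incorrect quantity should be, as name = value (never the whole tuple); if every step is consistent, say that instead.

step 6, x = -19

Recomputing the run from the initial state:
step 1: x = 1, y = -13
step 2: x = -5, y = -5
step 3: x = -10, y = -3
step 4: x = -18, y = -4
step 5: x = -14, y = 4
step 6: x = -19, y = 12
step 7: x = -20, y = 5
step 8: x = -23, y = -2
step 9: x = -32, y = -9
The first disagreement with the trace is at step 6, where the value should be x = -19.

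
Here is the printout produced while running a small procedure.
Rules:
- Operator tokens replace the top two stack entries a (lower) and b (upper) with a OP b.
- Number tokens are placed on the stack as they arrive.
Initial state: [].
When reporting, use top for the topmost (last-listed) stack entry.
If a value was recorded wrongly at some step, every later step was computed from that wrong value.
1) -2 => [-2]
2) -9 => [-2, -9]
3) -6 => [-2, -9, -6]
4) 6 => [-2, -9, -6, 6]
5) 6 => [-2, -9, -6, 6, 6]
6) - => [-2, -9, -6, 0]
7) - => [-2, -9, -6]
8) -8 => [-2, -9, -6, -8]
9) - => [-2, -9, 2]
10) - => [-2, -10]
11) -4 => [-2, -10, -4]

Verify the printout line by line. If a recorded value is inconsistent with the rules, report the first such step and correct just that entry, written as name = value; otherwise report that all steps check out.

Recomputing the run from the initial state:
step 1: [-2]
step 2: [-2, -9]
step 3: [-2, -9, -6]
step 4: [-2, -9, -6, 6]
step 5: [-2, -9, -6, 6, 6]
step 6: [-2, -9, -6, 0]
step 7: [-2, -9, -6]
step 8: [-2, -9, -6, -8]
step 9: [-2, -9, 2]
step 10: [-2, -11]
step 11: [-2, -11, -4]
The first disagreement with the printout is at step 10, where the value should be top = -11.

step 10, top = -11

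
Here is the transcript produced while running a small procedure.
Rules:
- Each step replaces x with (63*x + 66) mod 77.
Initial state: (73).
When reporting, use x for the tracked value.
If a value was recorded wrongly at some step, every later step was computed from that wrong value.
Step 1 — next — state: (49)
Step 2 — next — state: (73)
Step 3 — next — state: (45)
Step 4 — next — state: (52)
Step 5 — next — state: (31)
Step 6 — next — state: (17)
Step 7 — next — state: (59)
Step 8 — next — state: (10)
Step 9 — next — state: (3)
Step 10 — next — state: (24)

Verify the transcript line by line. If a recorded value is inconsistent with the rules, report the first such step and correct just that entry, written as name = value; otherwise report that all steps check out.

step 1, x = 45

Recomputing the run from the initial state:
step 1: x = 45
step 2: x = 52
step 3: x = 31
step 4: x = 17
step 5: x = 59
step 6: x = 10
step 7: x = 3
step 8: x = 24
step 9: x = 38
step 10: x = 73
The first disagreement with the transcript is at step 1, where the value should be x = 45.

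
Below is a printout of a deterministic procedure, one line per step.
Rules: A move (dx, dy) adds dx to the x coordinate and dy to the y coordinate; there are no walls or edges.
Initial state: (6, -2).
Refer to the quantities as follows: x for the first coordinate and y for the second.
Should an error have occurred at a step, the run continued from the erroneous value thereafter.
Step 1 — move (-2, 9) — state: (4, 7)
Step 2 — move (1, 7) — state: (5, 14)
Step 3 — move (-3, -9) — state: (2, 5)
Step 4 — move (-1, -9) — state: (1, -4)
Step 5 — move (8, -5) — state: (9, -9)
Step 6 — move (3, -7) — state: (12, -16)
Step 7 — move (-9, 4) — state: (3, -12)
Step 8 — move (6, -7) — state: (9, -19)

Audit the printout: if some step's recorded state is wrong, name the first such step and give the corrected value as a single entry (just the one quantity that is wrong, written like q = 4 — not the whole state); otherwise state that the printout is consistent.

no error

Recomputing the run from the initial state:
step 1: x = 4, y = 7
step 2: x = 5, y = 14
step 3: x = 2, y = 5
step 4: x = 1, y = -4
step 5: x = 9, y = -9
step 6: x = 12, y = -16
step 7: x = 3, y = -12
step 8: x = 9, y = -19
This matches the printout at every step.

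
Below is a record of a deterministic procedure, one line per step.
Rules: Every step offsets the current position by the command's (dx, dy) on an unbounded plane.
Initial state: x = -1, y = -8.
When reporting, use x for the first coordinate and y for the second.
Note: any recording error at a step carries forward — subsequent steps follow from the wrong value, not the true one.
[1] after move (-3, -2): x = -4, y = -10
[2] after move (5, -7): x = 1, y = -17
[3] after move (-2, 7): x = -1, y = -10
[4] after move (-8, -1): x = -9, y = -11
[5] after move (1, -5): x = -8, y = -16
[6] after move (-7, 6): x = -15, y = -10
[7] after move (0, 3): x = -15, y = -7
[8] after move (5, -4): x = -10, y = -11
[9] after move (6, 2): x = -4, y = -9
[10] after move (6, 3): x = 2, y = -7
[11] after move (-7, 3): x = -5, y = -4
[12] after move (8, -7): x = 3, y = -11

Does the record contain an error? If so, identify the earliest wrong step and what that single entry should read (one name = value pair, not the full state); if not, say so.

Step 1: x = -1 + (-3) = -4, y = -8 + (-2) = -10 — in agreement.
Step 2: x = -4 + (5) = 1, y = -10 + (-7) = -17 — no discrepancy.
Step 3: x = 1 + (-2) = -1, y = -17 + (7) = -10 — verified.
Step 4: x = -1 + (-8) = -9, y = -10 + (-1) = -11 — same as recorded.
Step 5: x = -9 + (1) = -8, y = -11 + (-5) = -16 — consistent with the record.
Step 6: x = -8 + (-7) = -15, y = -16 + (6) = -10 — no discrepancy.
Step 7: x = -15 + (0) = -15, y = -10 + (3) = -7 — confirmed correct.
Step 8: x = -15 + (5) = -10, y = -7 + (-4) = -11 — agrees with the record.
Step 9: x = -10 + (6) = -4, y = -11 + (2) = -9 — exactly as logged.
Step 10: x = -4 + (6) = 2, y = -9 + (3) = -6 — this is not what the record shows.
First incorrect step: 10; the correct value is y = -6.

step 10, y = -6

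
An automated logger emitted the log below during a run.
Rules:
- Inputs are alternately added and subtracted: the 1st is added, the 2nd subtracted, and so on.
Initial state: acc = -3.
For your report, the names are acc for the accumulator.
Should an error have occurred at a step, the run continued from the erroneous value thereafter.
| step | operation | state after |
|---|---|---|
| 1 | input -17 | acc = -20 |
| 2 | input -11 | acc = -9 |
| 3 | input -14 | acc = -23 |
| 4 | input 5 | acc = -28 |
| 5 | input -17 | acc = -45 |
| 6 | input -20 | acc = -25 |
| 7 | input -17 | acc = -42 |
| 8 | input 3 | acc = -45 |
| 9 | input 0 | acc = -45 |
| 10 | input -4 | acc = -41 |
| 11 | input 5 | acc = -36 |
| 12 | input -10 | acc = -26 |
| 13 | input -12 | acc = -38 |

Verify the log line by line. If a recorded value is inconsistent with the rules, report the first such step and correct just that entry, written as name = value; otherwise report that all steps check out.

no error

Recomputing the run from the initial state:
step 1: acc = -20
step 2: acc = -9
step 3: acc = -23
step 4: acc = -28
step 5: acc = -45
step 6: acc = -25
step 7: acc = -42
step 8: acc = -45
step 9: acc = -45
step 10: acc = -41
step 11: acc = -36
step 12: acc = -26
step 13: acc = -38
This matches the log at every step.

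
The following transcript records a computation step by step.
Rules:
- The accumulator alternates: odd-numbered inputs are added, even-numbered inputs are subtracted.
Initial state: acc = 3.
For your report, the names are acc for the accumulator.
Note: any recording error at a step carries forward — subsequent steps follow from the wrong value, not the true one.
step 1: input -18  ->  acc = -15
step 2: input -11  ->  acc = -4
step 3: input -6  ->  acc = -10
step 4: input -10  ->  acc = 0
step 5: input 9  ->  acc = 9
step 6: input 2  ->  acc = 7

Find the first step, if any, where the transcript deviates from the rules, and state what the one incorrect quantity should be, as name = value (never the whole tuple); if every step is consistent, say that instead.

Step 1: acc = 3 + -18 = -15 — checks out.
Step 2: acc = -15 - -11 = -4 — matches.
Step 3: acc = -4 + -6 = -10 — same as recorded.
Step 4: acc = -10 - -10 = 0 — confirmed correct.
Step 5: acc = 0 + 9 = 9 — agrees with the transcript.
Step 6: acc = 9 - 2 = 7 — verified.
Nothing is out of place; the run is error-free.

no error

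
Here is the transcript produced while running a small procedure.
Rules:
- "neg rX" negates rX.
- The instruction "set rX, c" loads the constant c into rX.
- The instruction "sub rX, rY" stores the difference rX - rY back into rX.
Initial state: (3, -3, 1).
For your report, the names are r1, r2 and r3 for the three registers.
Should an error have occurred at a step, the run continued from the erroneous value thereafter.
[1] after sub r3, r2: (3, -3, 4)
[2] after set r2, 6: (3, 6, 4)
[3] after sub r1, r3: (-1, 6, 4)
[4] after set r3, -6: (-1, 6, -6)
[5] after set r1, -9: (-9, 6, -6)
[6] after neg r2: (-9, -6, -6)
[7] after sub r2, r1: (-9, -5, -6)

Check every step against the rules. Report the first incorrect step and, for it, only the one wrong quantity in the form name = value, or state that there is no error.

1. r3 = 1 - -3 = 4 (consistent with the transcript)
2. r2 = 6 (matches)
3. r1 = 3 - 4 = -1 (checks out)
4. r3 = -6 (verified)
5. r1 = -9 (verified)
6. r2 = -(6) = -6 (matches)
7. r2 = -6 - -9 = 3 (not what was recorded)
The audit stops at step 7: the recorded entry is wrong and should be r2 = 3.

step 7, r2 = 3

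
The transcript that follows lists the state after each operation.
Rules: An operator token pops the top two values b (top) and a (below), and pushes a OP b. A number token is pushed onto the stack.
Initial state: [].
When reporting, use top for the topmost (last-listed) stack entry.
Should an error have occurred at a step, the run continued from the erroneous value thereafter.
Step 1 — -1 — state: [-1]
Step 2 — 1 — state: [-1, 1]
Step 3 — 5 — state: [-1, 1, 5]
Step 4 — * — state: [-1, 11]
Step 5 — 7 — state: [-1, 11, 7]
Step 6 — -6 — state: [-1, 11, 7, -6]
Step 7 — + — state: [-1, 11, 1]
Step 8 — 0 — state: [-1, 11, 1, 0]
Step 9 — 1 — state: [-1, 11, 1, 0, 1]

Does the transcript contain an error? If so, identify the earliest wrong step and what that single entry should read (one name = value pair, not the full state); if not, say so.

step 4, top = 5

Recomputing the run from the initial state:
step 1: [-1]
step 2: [-1, 1]
step 3: [-1, 1, 5]
step 4: [-1, 5]
step 5: [-1, 5, 7]
step 6: [-1, 5, 7, -6]
step 7: [-1, 5, 1]
step 8: [-1, 5, 1, 0]
step 9: [-1, 5, 1, 0, 1]
The first disagreement with the transcript is at step 4, where the value should be top = 5.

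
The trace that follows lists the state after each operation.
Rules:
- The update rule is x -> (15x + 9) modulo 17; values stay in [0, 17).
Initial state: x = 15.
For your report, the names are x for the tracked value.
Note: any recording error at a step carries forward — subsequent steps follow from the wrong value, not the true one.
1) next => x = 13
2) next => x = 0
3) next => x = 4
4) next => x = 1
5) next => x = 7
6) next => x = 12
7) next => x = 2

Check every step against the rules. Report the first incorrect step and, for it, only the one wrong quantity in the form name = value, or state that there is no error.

1. x = (15*15 + 9) mod 17 = 13 (no discrepancy)
2. x = (15*13 + 9) mod 17 = 0 (consistent with the trace)
3. x = (15*0 + 9) mod 17 = 9 (the trace has a different value)
The earliest wrong entry is at step 3: it should read x = 9.

step 3, x = 9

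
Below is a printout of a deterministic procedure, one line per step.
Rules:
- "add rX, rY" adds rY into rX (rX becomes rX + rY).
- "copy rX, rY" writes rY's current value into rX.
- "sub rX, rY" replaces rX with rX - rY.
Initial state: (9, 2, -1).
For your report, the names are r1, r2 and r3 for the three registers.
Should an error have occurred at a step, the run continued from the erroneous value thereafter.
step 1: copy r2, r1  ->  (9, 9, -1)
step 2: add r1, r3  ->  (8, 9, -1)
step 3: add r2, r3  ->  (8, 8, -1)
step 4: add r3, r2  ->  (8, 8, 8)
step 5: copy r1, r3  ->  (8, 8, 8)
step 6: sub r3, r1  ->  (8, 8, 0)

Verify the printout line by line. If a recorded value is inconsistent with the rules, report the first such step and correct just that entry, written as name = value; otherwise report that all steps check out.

Recomputing the run from the initial state:
step 1: r1 = 9, r2 = 9, r3 = -1
step 2: r1 = 8, r2 = 9, r3 = -1
step 3: r1 = 8, r2 = 8, r3 = -1
step 4: r1 = 8, r2 = 8, r3 = 7
step 5: r1 = 7, r2 = 8, r3 = 7
step 6: r1 = 7, r2 = 8, r3 = 0
The first disagreement with the printout is at step 4, where the value should be r3 = 7.

step 4, r3 = 7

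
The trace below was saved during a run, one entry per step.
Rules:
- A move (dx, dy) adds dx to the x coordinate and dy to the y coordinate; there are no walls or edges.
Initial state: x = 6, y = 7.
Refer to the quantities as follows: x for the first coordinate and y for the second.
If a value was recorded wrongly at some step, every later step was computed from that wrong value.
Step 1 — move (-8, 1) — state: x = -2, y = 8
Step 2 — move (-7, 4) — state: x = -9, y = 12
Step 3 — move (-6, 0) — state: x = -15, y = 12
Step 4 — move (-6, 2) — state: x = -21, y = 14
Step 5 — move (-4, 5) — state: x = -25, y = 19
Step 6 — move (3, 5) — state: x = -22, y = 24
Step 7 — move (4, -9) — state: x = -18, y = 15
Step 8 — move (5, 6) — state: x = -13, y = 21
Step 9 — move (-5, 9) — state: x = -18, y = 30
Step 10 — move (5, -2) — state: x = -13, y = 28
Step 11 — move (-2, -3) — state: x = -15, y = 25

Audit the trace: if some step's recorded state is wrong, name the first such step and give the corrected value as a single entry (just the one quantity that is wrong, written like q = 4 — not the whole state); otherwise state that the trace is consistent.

no error

step 1: x = 6 + (-8) = -2, y = 7 + (1) = 8 -> checks out
step 2: x = -2 + (-7) = -9, y = 8 + (4) = 12 -> consistent with the trace
step 3: x = -9 + (-6) = -15, y = 12 + (0) = 12 -> verified
step 4: x = -15 + (-6) = -21, y = 12 + (2) = 14 -> consistent with the trace
step 5: x = -21 + (-4) = -25, y = 14 + (5) = 19 -> matches
step 6: x = -25 + (3) = -22, y = 19 + (5) = 24 -> same as recorded
step 7: x = -22 + (4) = -18, y = 24 + (-9) = 15 -> confirmed correct
step 8: x = -18 + (5) = -13, y = 15 + (6) = 21 -> matches
step 9: x = -13 + (-5) = -18, y = 21 + (9) = 30 -> verified
step 10: x = -18 + (5) = -13, y = 30 + (-2) = 28 -> matches
step 11: x = -13 + (-2) = -15, y = 28 + (-3) = 25 -> no discrepancy
Each recorded entry agrees with the recomputation.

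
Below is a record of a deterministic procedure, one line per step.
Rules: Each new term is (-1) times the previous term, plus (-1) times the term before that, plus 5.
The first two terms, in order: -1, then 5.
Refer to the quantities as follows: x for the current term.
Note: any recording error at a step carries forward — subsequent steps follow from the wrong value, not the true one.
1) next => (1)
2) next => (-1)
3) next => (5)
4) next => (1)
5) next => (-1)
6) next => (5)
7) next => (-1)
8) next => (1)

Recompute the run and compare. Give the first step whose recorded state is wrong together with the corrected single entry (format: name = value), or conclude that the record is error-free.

step 7, x = 1

Step 1: x = -1*(5) + (-1)*(-1) + (5) = 1 — in agreement.
Step 2: x = -1*(1) + (-1)*(5) + (5) = -1 — consistent with the record.
Step 3: x = -1*(-1) + (-1)*(1) + (5) = 5 — checks out.
Step 4: x = -1*(5) + (-1)*(-1) + (5) = 1 — no discrepancy.
Step 5: x = -1*(1) + (-1)*(5) + (5) = -1 — agrees with the record.
Step 6: x = -1*(-1) + (-1)*(1) + (5) = 5 — matches.
Step 7: x = -1*(5) + (-1)*(-1) + (5) = 1 — the record disagrees here.
First deviation found at step 7; the corrected entry is x = 1.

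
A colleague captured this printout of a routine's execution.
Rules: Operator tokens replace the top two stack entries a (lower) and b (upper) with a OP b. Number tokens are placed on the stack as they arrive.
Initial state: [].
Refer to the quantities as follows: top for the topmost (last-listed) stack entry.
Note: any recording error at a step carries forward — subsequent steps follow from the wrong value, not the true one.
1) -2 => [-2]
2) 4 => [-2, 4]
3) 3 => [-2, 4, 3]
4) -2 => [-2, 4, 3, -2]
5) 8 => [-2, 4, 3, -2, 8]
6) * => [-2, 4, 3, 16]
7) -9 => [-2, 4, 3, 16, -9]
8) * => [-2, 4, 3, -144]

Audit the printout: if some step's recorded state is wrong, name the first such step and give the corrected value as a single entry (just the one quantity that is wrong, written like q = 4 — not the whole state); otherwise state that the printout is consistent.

step 6, top = -16

step 1: push -2: top = -2 -> checks out
step 2: push 4: top = 4 -> agrees with the printout
step 3: push 3: top = 3 -> in agreement
step 4: push -2: top = -2 -> agrees with the printout
step 5: push 8: top = 8 -> verified
step 6: -2 * 8 = -16 -> first mismatch against the printout
The earliest wrong entry is at step 6: it should read top = -16.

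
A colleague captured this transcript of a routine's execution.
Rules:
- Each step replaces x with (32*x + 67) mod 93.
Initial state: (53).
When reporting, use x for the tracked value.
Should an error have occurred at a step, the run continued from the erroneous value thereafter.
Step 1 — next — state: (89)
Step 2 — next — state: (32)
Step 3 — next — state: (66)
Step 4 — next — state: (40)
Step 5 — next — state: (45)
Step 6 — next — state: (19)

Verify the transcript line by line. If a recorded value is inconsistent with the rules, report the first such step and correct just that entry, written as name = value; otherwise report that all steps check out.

step 1: x = (32*53 + 67) mod 93 = 89 -> exactly as logged
step 2: x = (32*89 + 67) mod 93 = 32 -> agrees with the transcript
step 3: x = (32*32 + 67) mod 93 = 68 -> the transcript has a different value
So the first discrepancy is step 3, where the right value is x = 68.

step 3, x = 68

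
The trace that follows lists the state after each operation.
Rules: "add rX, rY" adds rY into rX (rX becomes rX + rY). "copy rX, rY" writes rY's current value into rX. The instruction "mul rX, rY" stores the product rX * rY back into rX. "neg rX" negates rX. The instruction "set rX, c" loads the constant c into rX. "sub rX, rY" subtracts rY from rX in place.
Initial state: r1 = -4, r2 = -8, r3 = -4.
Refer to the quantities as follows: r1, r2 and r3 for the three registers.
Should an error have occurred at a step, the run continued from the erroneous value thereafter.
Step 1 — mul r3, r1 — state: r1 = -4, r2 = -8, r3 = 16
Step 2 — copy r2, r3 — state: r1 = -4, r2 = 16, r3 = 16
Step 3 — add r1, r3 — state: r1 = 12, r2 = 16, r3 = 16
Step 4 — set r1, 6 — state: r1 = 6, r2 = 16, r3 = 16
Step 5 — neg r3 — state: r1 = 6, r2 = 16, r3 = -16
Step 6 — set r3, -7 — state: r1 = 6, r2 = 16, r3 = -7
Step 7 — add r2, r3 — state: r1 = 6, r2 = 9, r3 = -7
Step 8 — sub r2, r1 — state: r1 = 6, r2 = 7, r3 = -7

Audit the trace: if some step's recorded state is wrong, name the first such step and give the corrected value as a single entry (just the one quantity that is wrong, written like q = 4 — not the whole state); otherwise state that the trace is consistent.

step 1: r3 = -4 * -4 = 16 -> matches
step 2: r2 = 16 -> verified
step 3: r1 = -4 + 16 = 12 -> verified
step 4: r1 = 6 -> verified
step 5: r3 = -(16) = -16 -> consistent with the trace
step 6: r3 = -7 -> matches
step 7: r2 = 16 + -7 = 9 -> checks out
step 8: r2 = 9 - 6 = 3 -> the entry is off here
So the first discrepancy is step 8, where the right value is r2 = 3.

step 8, r2 = 3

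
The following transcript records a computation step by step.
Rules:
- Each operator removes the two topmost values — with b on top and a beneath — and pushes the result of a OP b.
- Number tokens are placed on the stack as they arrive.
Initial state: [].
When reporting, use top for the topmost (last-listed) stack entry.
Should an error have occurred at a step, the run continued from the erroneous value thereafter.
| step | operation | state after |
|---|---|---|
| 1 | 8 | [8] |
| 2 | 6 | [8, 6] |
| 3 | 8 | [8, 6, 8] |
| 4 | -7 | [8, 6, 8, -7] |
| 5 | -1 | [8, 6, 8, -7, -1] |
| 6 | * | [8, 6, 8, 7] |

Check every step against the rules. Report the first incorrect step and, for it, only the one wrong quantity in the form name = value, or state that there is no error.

Recomputing the run from the initial state:
step 1: [8]
step 2: [8, 6]
step 3: [8, 6, 8]
step 4: [8, 6, 8, -7]
step 5: [8, 6, 8, -7, -1]
step 6: [8, 6, 8, 7]
This matches the transcript at every step.

no error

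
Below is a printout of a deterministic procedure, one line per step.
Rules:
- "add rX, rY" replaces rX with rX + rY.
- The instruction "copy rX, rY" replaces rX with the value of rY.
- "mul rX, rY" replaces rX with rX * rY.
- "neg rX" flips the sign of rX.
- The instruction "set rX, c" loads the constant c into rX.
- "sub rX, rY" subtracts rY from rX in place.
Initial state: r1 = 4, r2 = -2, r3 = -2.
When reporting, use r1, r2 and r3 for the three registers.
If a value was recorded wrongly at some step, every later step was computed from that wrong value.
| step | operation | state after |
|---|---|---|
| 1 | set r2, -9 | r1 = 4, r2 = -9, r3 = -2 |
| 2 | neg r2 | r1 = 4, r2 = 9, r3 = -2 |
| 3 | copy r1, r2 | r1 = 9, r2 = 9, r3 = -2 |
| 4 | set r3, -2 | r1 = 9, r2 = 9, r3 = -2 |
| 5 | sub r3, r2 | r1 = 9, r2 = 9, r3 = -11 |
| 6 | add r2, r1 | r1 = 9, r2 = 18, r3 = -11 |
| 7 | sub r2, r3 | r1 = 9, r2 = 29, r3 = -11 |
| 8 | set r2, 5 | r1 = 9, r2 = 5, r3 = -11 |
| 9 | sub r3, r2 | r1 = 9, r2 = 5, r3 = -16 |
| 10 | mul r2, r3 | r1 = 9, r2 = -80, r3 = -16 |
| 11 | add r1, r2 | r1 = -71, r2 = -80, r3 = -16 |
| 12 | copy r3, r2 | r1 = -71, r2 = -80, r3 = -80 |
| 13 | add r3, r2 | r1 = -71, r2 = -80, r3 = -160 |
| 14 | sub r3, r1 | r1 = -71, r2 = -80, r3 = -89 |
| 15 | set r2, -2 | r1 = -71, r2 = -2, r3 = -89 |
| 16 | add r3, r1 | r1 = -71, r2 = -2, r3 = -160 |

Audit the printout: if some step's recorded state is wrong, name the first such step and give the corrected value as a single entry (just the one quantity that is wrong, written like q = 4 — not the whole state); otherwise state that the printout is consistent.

step 1: r2 = -9 -> same as recorded
step 2: r2 = -(-9) = 9 -> same as recorded
step 3: r1 = 9 -> consistent with the printout
step 4: r3 = -2 -> in agreement
step 5: r3 = -2 - 9 = -11 -> in agreement
step 6: r2 = 9 + 9 = 18 -> checks out
step 7: r2 = 18 - -11 = 29 -> verified
step 8: r2 = 5 -> same as recorded
step 9: r3 = -11 - 5 = -16 -> same as recorded
step 10: r2 = 5 * -16 = -80 -> matches
step 11: r1 = 9 + -80 = -71 -> matches
step 12: r3 = -80 -> checks out
step 13: r3 = -80 + -80 = -160 -> checks out
step 14: r3 = -160 - -71 = -89 -> confirmed correct
step 15: r2 = -2 -> agrees with the printout
step 16: r3 = -89 + -71 = -160 -> consistent with the printout
All entries verified; no error found.

no error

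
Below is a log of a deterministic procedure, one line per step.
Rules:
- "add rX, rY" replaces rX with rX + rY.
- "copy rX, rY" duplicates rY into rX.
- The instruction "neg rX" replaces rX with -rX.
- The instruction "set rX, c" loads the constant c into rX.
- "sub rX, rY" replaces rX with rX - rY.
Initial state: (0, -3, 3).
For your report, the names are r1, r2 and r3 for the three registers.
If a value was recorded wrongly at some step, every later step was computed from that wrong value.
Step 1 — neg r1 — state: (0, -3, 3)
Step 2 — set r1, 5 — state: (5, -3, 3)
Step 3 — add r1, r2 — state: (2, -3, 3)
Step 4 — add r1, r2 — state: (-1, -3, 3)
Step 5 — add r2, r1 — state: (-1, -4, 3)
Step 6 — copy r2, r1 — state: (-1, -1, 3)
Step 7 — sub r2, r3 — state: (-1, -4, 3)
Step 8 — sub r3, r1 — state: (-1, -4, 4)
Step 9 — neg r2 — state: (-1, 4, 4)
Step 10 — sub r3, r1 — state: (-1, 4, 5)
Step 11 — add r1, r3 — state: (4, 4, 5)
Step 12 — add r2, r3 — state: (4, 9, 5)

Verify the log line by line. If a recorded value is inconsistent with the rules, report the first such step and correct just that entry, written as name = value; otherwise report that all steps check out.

Recomputing the run from the initial state:
step 1: r1 = 0, r2 = -3, r3 = 3
step 2: r1 = 5, r2 = -3, r3 = 3
step 3: r1 = 2, r2 = -3, r3 = 3
step 4: r1 = -1, r2 = -3, r3 = 3
step 5: r1 = -1, r2 = -4, r3 = 3
step 6: r1 = -1, r2 = -1, r3 = 3
step 7: r1 = -1, r2 = -4, r3 = 3
step 8: r1 = -1, r2 = -4, r3 = 4
step 9: r1 = -1, r2 = 4, r3 = 4
step 10: r1 = -1, r2 = 4, r3 = 5
step 11: r1 = 4, r2 = 4, r3 = 5
step 12: r1 = 4, r2 = 9, r3 = 5
This matches the log at every step.

no error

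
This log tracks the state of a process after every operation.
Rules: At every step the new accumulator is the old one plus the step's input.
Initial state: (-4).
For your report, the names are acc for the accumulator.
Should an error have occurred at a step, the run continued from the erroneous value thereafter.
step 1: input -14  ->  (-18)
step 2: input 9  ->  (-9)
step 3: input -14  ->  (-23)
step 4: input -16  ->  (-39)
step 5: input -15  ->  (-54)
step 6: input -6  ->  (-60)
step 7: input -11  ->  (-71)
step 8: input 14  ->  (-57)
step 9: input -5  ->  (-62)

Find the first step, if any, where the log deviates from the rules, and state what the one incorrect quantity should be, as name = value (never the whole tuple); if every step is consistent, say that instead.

Recomputing the run from the initial state:
step 1: acc = -18
step 2: acc = -9
step 3: acc = -23
step 4: acc = -39
step 5: acc = -54
step 6: acc = -60
step 7: acc = -71
step 8: acc = -57
step 9: acc = -62
This matches the log at every step.

no error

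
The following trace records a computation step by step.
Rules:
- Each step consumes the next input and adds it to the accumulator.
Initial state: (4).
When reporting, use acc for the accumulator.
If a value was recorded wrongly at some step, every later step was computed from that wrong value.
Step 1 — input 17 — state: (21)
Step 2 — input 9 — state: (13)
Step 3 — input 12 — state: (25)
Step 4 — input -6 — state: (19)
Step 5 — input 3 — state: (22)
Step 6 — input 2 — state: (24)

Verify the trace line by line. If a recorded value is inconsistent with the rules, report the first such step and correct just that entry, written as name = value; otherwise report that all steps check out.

step 2, acc = 30

step 1: acc = 4 + 17 = 21 -> exactly as logged
step 2: acc = 21 + 9 = 30 -> the trace has a different value
First incorrect step: 2; the correct value is acc = 30.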